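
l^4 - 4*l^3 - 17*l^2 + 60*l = l*(l - 5)*(l - 3)*(l + 4)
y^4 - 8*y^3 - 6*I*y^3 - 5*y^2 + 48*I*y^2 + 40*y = y*(y - 8)*(y - 5*I)*(y - I)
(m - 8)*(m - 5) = m^2 - 13*m + 40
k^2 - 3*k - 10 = (k - 5)*(k + 2)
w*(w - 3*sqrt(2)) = w^2 - 3*sqrt(2)*w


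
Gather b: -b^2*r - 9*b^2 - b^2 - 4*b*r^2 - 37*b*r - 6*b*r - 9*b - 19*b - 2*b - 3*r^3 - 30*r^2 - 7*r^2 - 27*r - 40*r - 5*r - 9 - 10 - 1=b^2*(-r - 10) + b*(-4*r^2 - 43*r - 30) - 3*r^3 - 37*r^2 - 72*r - 20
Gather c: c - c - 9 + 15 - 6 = 0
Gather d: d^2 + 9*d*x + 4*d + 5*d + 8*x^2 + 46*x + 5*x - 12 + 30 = d^2 + d*(9*x + 9) + 8*x^2 + 51*x + 18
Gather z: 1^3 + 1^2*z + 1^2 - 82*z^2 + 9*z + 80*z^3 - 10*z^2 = 80*z^3 - 92*z^2 + 10*z + 2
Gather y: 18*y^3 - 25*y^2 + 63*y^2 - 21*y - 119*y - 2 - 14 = 18*y^3 + 38*y^2 - 140*y - 16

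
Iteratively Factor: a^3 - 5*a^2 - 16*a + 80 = (a - 4)*(a^2 - a - 20) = (a - 4)*(a + 4)*(a - 5)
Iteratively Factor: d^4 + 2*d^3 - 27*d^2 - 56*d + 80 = (d + 4)*(d^3 - 2*d^2 - 19*d + 20) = (d - 5)*(d + 4)*(d^2 + 3*d - 4) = (d - 5)*(d + 4)^2*(d - 1)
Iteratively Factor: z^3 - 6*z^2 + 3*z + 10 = (z + 1)*(z^2 - 7*z + 10) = (z - 5)*(z + 1)*(z - 2)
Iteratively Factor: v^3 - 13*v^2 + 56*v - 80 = (v - 5)*(v^2 - 8*v + 16) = (v - 5)*(v - 4)*(v - 4)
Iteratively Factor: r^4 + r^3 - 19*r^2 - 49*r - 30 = (r - 5)*(r^3 + 6*r^2 + 11*r + 6) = (r - 5)*(r + 2)*(r^2 + 4*r + 3) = (r - 5)*(r + 2)*(r + 3)*(r + 1)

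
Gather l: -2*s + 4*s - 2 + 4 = 2*s + 2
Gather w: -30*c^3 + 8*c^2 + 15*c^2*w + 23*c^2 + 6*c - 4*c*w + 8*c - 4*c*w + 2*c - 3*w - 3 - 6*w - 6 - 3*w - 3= -30*c^3 + 31*c^2 + 16*c + w*(15*c^2 - 8*c - 12) - 12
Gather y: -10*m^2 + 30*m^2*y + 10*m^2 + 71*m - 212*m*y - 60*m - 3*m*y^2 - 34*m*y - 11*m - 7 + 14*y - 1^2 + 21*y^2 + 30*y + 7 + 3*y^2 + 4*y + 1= y^2*(24 - 3*m) + y*(30*m^2 - 246*m + 48)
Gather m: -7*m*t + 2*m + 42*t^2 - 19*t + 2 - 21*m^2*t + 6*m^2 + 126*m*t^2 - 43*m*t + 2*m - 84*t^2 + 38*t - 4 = m^2*(6 - 21*t) + m*(126*t^2 - 50*t + 4) - 42*t^2 + 19*t - 2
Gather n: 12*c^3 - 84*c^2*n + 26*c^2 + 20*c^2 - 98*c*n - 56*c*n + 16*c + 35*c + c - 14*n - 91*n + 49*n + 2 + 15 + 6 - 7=12*c^3 + 46*c^2 + 52*c + n*(-84*c^2 - 154*c - 56) + 16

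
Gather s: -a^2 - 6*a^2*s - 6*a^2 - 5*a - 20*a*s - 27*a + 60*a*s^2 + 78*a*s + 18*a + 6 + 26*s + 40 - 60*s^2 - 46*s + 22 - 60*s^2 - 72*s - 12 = -7*a^2 - 14*a + s^2*(60*a - 120) + s*(-6*a^2 + 58*a - 92) + 56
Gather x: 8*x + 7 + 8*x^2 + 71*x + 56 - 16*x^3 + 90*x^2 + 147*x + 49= -16*x^3 + 98*x^2 + 226*x + 112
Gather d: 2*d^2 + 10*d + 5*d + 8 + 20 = 2*d^2 + 15*d + 28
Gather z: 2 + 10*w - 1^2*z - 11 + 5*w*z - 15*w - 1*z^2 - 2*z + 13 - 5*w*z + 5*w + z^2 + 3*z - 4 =0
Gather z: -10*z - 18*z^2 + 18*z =-18*z^2 + 8*z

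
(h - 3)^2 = h^2 - 6*h + 9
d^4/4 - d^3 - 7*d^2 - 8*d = d*(d/4 + 1/2)*(d - 8)*(d + 2)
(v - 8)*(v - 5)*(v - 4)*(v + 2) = v^4 - 15*v^3 + 58*v^2 + 24*v - 320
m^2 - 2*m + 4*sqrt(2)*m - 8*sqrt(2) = (m - 2)*(m + 4*sqrt(2))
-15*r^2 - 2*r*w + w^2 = (-5*r + w)*(3*r + w)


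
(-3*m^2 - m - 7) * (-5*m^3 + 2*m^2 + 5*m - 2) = 15*m^5 - m^4 + 18*m^3 - 13*m^2 - 33*m + 14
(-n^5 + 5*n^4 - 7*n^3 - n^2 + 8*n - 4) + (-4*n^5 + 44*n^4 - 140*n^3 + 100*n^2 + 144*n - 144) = -5*n^5 + 49*n^4 - 147*n^3 + 99*n^2 + 152*n - 148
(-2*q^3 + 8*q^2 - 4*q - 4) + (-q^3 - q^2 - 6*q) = -3*q^3 + 7*q^2 - 10*q - 4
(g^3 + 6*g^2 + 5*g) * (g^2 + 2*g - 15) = g^5 + 8*g^4 + 2*g^3 - 80*g^2 - 75*g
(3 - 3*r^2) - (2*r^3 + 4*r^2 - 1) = -2*r^3 - 7*r^2 + 4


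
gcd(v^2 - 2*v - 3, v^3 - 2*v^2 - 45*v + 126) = v - 3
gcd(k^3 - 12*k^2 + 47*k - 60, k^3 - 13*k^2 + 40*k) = k - 5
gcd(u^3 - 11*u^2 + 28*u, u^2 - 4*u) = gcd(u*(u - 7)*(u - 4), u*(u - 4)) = u^2 - 4*u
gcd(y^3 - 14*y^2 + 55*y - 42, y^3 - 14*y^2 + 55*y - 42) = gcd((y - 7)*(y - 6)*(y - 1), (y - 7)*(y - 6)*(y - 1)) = y^3 - 14*y^2 + 55*y - 42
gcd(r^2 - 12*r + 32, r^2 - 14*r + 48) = r - 8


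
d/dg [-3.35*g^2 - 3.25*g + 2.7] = -6.7*g - 3.25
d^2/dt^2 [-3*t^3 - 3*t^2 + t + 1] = -18*t - 6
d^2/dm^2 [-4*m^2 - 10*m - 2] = -8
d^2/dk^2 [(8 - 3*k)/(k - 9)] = -38/(k - 9)^3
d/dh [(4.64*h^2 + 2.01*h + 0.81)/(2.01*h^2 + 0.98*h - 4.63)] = (0.507099999999999*h^2 - 46.2226*h - 10.1001)/(4.0401*h^4 + 3.9396*h^3 - 17.6522*h^2 - 9.0748*h + 21.4369)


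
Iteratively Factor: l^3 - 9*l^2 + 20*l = (l)*(l^2 - 9*l + 20) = l*(l - 5)*(l - 4)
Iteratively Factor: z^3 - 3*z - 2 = (z + 1)*(z^2 - z - 2) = (z - 2)*(z + 1)*(z + 1)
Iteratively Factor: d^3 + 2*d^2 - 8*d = (d - 2)*(d^2 + 4*d) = (d - 2)*(d + 4)*(d)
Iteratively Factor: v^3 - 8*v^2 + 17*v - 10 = (v - 1)*(v^2 - 7*v + 10) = (v - 2)*(v - 1)*(v - 5)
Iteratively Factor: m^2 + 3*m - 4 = (m + 4)*(m - 1)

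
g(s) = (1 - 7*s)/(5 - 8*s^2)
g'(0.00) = -1.40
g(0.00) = 0.20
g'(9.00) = -0.01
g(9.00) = 0.10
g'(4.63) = -0.04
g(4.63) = 0.19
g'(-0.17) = -1.73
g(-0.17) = 0.46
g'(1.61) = -0.62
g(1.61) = 0.65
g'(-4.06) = -0.06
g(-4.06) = -0.23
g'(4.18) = -0.05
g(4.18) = 0.21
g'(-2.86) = -0.15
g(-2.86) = -0.35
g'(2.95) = -0.11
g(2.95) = 0.30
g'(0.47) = -3.81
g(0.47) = -0.71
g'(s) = 16*s*(1 - 7*s)/(5 - 8*s^2)^2 - 7/(5 - 8*s^2) = (-56*s^2 + 16*s - 35)/(64*s^4 - 80*s^2 + 25)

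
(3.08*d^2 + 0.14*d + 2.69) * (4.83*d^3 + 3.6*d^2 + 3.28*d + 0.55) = 14.8764*d^5 + 11.7642*d^4 + 23.5991*d^3 + 11.8372*d^2 + 8.9002*d + 1.4795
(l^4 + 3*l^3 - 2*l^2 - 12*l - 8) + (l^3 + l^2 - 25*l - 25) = l^4 + 4*l^3 - l^2 - 37*l - 33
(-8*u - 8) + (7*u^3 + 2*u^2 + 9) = 7*u^3 + 2*u^2 - 8*u + 1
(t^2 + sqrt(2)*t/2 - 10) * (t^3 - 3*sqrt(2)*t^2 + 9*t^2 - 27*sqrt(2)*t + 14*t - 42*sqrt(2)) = t^5 - 5*sqrt(2)*t^4/2 + 9*t^4 - 45*sqrt(2)*t^3/2 + t^3 - 117*t^2 - 5*sqrt(2)*t^2 - 182*t + 270*sqrt(2)*t + 420*sqrt(2)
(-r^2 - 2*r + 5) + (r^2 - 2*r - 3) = 2 - 4*r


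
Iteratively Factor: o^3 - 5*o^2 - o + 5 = (o - 5)*(o^2 - 1) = (o - 5)*(o - 1)*(o + 1)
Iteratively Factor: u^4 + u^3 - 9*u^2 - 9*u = (u)*(u^3 + u^2 - 9*u - 9) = u*(u + 3)*(u^2 - 2*u - 3) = u*(u - 3)*(u + 3)*(u + 1)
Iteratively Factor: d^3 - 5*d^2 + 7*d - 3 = (d - 1)*(d^2 - 4*d + 3) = (d - 3)*(d - 1)*(d - 1)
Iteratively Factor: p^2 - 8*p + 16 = (p - 4)*(p - 4)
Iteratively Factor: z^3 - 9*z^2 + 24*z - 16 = (z - 1)*(z^2 - 8*z + 16) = (z - 4)*(z - 1)*(z - 4)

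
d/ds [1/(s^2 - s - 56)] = (1 - 2*s)/(-s^2 + s + 56)^2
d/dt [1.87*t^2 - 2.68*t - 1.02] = 3.74*t - 2.68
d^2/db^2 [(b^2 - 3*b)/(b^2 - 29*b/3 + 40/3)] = 120*(3*b^3 - 18*b^2 + 54*b - 94)/(27*b^6 - 783*b^5 + 8649*b^4 - 45269*b^3 + 115320*b^2 - 139200*b + 64000)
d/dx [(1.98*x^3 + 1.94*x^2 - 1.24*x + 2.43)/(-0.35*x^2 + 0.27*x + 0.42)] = (-0.693*x^4 + 1.0692*x^3 + 2.5846*x^2 + 3.3306*x - 1.1769)/(0.1225*x^4 - 0.189*x^3 - 0.2211*x^2 + 0.2268*x + 0.1764)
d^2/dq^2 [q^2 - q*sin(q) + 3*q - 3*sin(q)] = q*sin(q) + 3*sin(q) - 2*cos(q) + 2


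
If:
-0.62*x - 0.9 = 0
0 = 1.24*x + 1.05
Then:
No Solution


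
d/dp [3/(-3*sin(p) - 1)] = 9*cos(p)/(3*sin(p) + 1)^2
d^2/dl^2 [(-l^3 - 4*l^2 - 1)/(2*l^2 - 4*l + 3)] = 2*(-42*l^3 + 96*l^2 - 3*l - 46)/(8*l^6 - 48*l^5 + 132*l^4 - 208*l^3 + 198*l^2 - 108*l + 27)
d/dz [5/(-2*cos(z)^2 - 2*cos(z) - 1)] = -(10*sin(z) + 10*sin(2*z))/(2*cos(z) + cos(2*z) + 2)^2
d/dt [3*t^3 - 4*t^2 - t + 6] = 9*t^2 - 8*t - 1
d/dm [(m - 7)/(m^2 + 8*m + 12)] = (m^2 + 8*m - 2*(m - 7)*(m + 4) + 12)/(m^2 + 8*m + 12)^2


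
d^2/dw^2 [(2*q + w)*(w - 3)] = 2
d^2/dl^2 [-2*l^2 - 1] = -4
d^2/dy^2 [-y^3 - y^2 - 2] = -6*y - 2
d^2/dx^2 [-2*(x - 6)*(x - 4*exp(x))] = 8*x*exp(x) - 32*exp(x) - 4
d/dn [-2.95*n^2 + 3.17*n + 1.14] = 3.17 - 5.9*n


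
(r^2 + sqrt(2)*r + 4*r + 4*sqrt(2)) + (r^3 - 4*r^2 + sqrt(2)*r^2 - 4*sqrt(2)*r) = r^3 - 3*r^2 + sqrt(2)*r^2 - 3*sqrt(2)*r + 4*r + 4*sqrt(2)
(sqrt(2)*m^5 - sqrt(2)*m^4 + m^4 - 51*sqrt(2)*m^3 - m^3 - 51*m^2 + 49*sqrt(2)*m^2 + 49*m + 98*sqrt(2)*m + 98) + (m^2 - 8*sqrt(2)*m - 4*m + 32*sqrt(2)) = sqrt(2)*m^5 - sqrt(2)*m^4 + m^4 - 51*sqrt(2)*m^3 - m^3 - 50*m^2 + 49*sqrt(2)*m^2 + 45*m + 90*sqrt(2)*m + 32*sqrt(2) + 98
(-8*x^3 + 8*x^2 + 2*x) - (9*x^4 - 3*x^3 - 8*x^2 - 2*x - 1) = -9*x^4 - 5*x^3 + 16*x^2 + 4*x + 1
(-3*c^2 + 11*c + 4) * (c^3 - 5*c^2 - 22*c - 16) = -3*c^5 + 26*c^4 + 15*c^3 - 214*c^2 - 264*c - 64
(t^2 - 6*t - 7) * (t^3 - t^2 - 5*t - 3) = t^5 - 7*t^4 - 6*t^3 + 34*t^2 + 53*t + 21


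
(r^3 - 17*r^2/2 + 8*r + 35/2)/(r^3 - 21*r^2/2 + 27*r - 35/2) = (r + 1)/(r - 1)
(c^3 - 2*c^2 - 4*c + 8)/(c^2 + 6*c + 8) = (c^2 - 4*c + 4)/(c + 4)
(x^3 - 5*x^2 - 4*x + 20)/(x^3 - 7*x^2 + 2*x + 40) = (x - 2)/(x - 4)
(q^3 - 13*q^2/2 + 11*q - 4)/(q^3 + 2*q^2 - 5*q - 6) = (q^2 - 9*q/2 + 2)/(q^2 + 4*q + 3)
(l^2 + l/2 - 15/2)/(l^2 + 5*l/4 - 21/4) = 2*(2*l - 5)/(4*l - 7)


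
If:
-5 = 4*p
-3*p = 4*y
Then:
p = -5/4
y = 15/16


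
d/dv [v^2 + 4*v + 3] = 2*v + 4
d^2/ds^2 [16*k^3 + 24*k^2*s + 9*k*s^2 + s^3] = 18*k + 6*s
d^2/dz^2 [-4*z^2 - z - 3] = -8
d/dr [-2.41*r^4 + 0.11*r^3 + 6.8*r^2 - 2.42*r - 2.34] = -9.64*r^3 + 0.33*r^2 + 13.6*r - 2.42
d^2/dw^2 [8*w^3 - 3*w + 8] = 48*w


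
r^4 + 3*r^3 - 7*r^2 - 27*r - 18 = (r - 3)*(r + 1)*(r + 2)*(r + 3)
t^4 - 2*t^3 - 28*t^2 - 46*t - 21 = (t - 7)*(t + 1)^2*(t + 3)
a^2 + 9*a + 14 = (a + 2)*(a + 7)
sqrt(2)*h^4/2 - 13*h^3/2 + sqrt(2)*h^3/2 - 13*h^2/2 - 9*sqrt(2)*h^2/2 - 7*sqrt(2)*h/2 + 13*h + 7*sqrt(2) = (h/2 + 1)*(h - 1)*(h - 7*sqrt(2))*(sqrt(2)*h + 1)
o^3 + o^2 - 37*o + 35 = (o - 5)*(o - 1)*(o + 7)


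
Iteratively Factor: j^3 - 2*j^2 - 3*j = (j + 1)*(j^2 - 3*j) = j*(j + 1)*(j - 3)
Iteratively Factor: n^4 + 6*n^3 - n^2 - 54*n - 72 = (n + 4)*(n^3 + 2*n^2 - 9*n - 18) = (n + 3)*(n + 4)*(n^2 - n - 6) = (n + 2)*(n + 3)*(n + 4)*(n - 3)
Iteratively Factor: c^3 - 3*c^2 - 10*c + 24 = (c - 2)*(c^2 - c - 12) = (c - 2)*(c + 3)*(c - 4)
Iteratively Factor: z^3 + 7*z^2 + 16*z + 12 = (z + 2)*(z^2 + 5*z + 6) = (z + 2)^2*(z + 3)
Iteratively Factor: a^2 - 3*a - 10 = (a + 2)*(a - 5)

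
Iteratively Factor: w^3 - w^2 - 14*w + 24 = (w - 3)*(w^2 + 2*w - 8) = (w - 3)*(w - 2)*(w + 4)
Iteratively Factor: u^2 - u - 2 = (u + 1)*(u - 2)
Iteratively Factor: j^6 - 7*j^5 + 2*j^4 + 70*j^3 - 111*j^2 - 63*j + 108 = (j + 3)*(j^5 - 10*j^4 + 32*j^3 - 26*j^2 - 33*j + 36) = (j + 1)*(j + 3)*(j^4 - 11*j^3 + 43*j^2 - 69*j + 36) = (j - 1)*(j + 1)*(j + 3)*(j^3 - 10*j^2 + 33*j - 36) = (j - 3)*(j - 1)*(j + 1)*(j + 3)*(j^2 - 7*j + 12) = (j - 4)*(j - 3)*(j - 1)*(j + 1)*(j + 3)*(j - 3)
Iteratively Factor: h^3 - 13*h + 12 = (h + 4)*(h^2 - 4*h + 3) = (h - 3)*(h + 4)*(h - 1)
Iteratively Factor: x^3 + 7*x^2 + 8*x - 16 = (x - 1)*(x^2 + 8*x + 16) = (x - 1)*(x + 4)*(x + 4)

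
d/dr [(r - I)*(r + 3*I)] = 2*r + 2*I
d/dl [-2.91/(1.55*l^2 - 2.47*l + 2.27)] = (9.021*l - 7.1877)/(1.55*l^2 - 2.47*l + 2.27)^2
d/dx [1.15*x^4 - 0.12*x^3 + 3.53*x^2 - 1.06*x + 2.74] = 4.6*x^3 - 0.36*x^2 + 7.06*x - 1.06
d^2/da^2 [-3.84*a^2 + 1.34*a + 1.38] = -7.68000000000000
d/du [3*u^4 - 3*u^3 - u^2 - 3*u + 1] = 12*u^3 - 9*u^2 - 2*u - 3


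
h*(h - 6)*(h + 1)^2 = h^4 - 4*h^3 - 11*h^2 - 6*h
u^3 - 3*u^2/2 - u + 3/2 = (u - 3/2)*(u - 1)*(u + 1)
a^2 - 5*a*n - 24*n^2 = (a - 8*n)*(a + 3*n)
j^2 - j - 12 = (j - 4)*(j + 3)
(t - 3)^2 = t^2 - 6*t + 9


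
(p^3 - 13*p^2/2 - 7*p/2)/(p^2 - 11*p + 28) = p*(2*p + 1)/(2*(p - 4))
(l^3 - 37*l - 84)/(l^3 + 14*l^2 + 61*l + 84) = (l - 7)/(l + 7)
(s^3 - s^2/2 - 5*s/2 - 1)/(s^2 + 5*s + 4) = (s^2 - 3*s/2 - 1)/(s + 4)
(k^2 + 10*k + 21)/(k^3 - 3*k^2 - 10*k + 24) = (k + 7)/(k^2 - 6*k + 8)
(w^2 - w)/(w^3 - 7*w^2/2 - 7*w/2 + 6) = 2*w/(2*w^2 - 5*w - 12)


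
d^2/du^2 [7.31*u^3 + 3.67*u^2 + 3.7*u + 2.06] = 43.86*u + 7.34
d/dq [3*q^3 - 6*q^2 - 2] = 3*q*(3*q - 4)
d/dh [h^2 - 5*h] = 2*h - 5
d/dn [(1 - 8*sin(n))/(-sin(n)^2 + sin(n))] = (-8*cos(n) + 2/tan(n) - cos(n)/sin(n)^2)/(sin(n) - 1)^2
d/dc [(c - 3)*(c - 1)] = 2*c - 4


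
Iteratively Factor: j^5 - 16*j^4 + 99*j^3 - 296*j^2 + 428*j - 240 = (j - 5)*(j^4 - 11*j^3 + 44*j^2 - 76*j + 48) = (j - 5)*(j - 3)*(j^3 - 8*j^2 + 20*j - 16) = (j - 5)*(j - 3)*(j - 2)*(j^2 - 6*j + 8) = (j - 5)*(j - 4)*(j - 3)*(j - 2)*(j - 2)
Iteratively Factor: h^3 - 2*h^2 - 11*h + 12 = (h - 4)*(h^2 + 2*h - 3) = (h - 4)*(h + 3)*(h - 1)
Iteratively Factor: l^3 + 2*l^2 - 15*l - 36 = (l - 4)*(l^2 + 6*l + 9) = (l - 4)*(l + 3)*(l + 3)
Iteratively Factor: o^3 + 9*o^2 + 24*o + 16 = (o + 4)*(o^2 + 5*o + 4) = (o + 4)^2*(o + 1)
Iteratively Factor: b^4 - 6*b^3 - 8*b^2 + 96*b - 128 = (b - 4)*(b^3 - 2*b^2 - 16*b + 32) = (b - 4)*(b - 2)*(b^2 - 16) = (b - 4)^2*(b - 2)*(b + 4)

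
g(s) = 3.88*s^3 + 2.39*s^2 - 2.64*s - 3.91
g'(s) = 11.64*s^2 + 4.78*s - 2.64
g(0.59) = -3.84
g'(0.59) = 4.23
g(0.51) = -4.12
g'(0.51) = 2.83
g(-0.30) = -3.01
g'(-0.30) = -3.03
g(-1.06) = -3.05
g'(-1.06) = 5.37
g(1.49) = 10.30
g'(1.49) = 30.32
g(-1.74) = -12.52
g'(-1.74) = 24.28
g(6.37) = 1079.13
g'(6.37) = 500.12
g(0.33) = -4.38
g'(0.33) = 0.20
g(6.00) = 904.37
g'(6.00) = 445.08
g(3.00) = 114.44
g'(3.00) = 116.46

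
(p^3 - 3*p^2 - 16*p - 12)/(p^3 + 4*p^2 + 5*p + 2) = (p - 6)/(p + 1)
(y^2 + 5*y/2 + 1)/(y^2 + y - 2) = (y + 1/2)/(y - 1)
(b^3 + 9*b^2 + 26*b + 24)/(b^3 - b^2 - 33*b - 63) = (b^2 + 6*b + 8)/(b^2 - 4*b - 21)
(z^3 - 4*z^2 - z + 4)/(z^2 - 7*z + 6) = (z^2 - 3*z - 4)/(z - 6)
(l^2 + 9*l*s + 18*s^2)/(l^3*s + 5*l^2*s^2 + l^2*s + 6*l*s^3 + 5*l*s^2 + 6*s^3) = (l + 6*s)/(s*(l^2 + 2*l*s + l + 2*s))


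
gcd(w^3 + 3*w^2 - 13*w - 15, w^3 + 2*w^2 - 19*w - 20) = w^2 + 6*w + 5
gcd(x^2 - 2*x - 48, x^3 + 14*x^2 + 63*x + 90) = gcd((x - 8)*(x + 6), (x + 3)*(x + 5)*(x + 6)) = x + 6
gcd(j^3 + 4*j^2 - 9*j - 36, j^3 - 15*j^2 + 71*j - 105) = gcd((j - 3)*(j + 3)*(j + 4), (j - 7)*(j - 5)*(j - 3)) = j - 3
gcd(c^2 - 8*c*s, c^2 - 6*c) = c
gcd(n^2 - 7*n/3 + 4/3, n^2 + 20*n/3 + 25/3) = 1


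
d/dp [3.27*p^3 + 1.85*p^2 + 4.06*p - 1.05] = 9.81*p^2 + 3.7*p + 4.06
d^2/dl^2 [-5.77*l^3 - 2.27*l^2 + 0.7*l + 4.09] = -34.62*l - 4.54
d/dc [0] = 0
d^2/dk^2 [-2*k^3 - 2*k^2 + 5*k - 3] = -12*k - 4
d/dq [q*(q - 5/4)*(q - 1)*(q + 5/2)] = 4*q^3 + 3*q^2/4 - 35*q/4 + 25/8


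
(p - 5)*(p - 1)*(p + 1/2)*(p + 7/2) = p^4 - 2*p^3 - 69*p^2/4 + 19*p/2 + 35/4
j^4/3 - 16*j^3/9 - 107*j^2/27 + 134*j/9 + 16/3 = (j/3 + 1)*(j - 6)*(j - 8/3)*(j + 1/3)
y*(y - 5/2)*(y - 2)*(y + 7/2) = y^4 - y^3 - 43*y^2/4 + 35*y/2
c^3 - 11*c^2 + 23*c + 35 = (c - 7)*(c - 5)*(c + 1)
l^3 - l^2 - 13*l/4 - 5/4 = (l - 5/2)*(l + 1/2)*(l + 1)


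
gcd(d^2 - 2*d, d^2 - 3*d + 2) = d - 2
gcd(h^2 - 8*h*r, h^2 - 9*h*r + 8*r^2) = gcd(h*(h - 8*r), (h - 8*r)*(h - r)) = -h + 8*r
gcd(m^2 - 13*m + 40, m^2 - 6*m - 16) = m - 8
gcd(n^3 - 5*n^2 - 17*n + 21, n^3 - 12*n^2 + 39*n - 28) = n^2 - 8*n + 7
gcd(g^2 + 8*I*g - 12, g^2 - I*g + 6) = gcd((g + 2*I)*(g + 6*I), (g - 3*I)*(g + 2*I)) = g + 2*I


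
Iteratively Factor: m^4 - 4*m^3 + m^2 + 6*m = (m)*(m^3 - 4*m^2 + m + 6) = m*(m - 3)*(m^2 - m - 2) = m*(m - 3)*(m + 1)*(m - 2)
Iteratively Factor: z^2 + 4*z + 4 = (z + 2)*(z + 2)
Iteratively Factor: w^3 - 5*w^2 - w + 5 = (w - 1)*(w^2 - 4*w - 5) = (w - 1)*(w + 1)*(w - 5)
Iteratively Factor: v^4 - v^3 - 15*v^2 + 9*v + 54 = (v - 3)*(v^3 + 2*v^2 - 9*v - 18) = (v - 3)*(v + 3)*(v^2 - v - 6) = (v - 3)^2*(v + 3)*(v + 2)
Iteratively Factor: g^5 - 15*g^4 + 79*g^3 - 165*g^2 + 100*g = (g - 1)*(g^4 - 14*g^3 + 65*g^2 - 100*g) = g*(g - 1)*(g^3 - 14*g^2 + 65*g - 100) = g*(g - 5)*(g - 1)*(g^2 - 9*g + 20) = g*(g - 5)^2*(g - 1)*(g - 4)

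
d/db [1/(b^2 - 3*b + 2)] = (3 - 2*b)/(b^2 - 3*b + 2)^2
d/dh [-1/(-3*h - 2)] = -3/(3*h + 2)^2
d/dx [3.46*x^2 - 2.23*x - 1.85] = 6.92*x - 2.23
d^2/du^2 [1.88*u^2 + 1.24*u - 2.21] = 3.76000000000000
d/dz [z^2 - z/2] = 2*z - 1/2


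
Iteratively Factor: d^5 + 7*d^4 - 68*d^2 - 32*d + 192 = (d + 3)*(d^4 + 4*d^3 - 12*d^2 - 32*d + 64) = (d - 2)*(d + 3)*(d^3 + 6*d^2 - 32) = (d - 2)*(d + 3)*(d + 4)*(d^2 + 2*d - 8) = (d - 2)*(d + 3)*(d + 4)^2*(d - 2)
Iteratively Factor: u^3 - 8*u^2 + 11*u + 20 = (u - 5)*(u^2 - 3*u - 4) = (u - 5)*(u + 1)*(u - 4)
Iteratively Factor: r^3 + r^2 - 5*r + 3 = (r - 1)*(r^2 + 2*r - 3) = (r - 1)*(r + 3)*(r - 1)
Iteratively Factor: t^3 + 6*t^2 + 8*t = (t + 4)*(t^2 + 2*t) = t*(t + 4)*(t + 2)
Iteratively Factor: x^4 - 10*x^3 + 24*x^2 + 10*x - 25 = (x - 5)*(x^3 - 5*x^2 - x + 5) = (x - 5)*(x + 1)*(x^2 - 6*x + 5) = (x - 5)*(x - 1)*(x + 1)*(x - 5)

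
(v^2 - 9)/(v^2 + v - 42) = (v^2 - 9)/(v^2 + v - 42)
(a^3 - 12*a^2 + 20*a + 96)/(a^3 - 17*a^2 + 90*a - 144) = (a + 2)/(a - 3)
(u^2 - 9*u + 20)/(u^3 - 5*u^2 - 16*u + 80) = 1/(u + 4)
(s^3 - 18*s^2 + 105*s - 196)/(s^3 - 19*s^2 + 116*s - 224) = (s - 7)/(s - 8)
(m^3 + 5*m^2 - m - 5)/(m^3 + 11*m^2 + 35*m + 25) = (m - 1)/(m + 5)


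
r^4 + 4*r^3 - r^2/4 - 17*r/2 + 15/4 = (r - 1)*(r - 1/2)*(r + 5/2)*(r + 3)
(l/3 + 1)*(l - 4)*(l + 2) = l^3/3 + l^2/3 - 14*l/3 - 8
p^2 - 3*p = p*(p - 3)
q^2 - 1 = (q - 1)*(q + 1)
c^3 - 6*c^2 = c^2*(c - 6)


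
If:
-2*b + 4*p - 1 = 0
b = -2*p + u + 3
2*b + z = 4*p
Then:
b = u/2 + 5/4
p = u/4 + 7/8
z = 1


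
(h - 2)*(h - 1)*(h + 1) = h^3 - 2*h^2 - h + 2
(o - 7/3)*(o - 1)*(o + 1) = o^3 - 7*o^2/3 - o + 7/3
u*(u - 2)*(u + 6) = u^3 + 4*u^2 - 12*u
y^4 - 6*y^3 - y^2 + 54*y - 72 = (y - 4)*(y - 3)*(y - 2)*(y + 3)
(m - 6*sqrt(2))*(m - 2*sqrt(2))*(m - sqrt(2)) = m^3 - 9*sqrt(2)*m^2 + 40*m - 24*sqrt(2)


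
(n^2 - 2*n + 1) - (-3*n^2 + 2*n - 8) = 4*n^2 - 4*n + 9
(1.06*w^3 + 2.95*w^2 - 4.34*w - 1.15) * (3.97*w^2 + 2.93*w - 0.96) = 4.2082*w^5 + 14.8173*w^4 - 9.6039*w^3 - 20.1137*w^2 + 0.796899999999999*w + 1.104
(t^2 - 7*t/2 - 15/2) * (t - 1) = t^3 - 9*t^2/2 - 4*t + 15/2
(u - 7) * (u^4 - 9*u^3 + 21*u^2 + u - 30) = u^5 - 16*u^4 + 84*u^3 - 146*u^2 - 37*u + 210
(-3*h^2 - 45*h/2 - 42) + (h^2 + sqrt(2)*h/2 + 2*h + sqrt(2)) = -2*h^2 - 41*h/2 + sqrt(2)*h/2 - 42 + sqrt(2)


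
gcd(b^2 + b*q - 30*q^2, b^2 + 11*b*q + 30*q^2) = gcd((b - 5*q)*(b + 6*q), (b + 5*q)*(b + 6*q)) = b + 6*q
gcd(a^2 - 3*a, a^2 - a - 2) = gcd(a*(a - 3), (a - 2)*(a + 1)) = 1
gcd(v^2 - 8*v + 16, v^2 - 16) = v - 4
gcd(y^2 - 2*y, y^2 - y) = y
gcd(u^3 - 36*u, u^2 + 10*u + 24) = u + 6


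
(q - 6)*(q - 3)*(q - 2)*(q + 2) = q^4 - 9*q^3 + 14*q^2 + 36*q - 72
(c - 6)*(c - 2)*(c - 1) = c^3 - 9*c^2 + 20*c - 12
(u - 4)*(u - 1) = u^2 - 5*u + 4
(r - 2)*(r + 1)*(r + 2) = r^3 + r^2 - 4*r - 4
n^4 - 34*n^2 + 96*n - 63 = (n - 3)^2*(n - 1)*(n + 7)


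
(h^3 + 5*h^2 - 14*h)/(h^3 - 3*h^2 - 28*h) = (-h^2 - 5*h + 14)/(-h^2 + 3*h + 28)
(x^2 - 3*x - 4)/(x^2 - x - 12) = (x + 1)/(x + 3)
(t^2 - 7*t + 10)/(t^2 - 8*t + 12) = (t - 5)/(t - 6)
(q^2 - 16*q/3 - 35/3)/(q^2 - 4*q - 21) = (q + 5/3)/(q + 3)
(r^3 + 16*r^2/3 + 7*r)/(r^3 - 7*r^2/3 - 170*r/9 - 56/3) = 3*r*(r + 3)/(3*r^2 - 14*r - 24)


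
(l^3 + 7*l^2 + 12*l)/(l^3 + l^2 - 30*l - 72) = l/(l - 6)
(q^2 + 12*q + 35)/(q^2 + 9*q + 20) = (q + 7)/(q + 4)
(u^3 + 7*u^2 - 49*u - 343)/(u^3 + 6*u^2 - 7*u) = (u^2 - 49)/(u*(u - 1))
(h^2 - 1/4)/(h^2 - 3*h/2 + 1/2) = (h + 1/2)/(h - 1)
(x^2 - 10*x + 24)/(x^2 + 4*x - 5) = (x^2 - 10*x + 24)/(x^2 + 4*x - 5)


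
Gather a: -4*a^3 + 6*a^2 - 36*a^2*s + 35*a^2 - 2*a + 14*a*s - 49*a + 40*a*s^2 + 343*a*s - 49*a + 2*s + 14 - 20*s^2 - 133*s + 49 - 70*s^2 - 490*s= -4*a^3 + a^2*(41 - 36*s) + a*(40*s^2 + 357*s - 100) - 90*s^2 - 621*s + 63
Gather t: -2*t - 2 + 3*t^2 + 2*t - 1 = 3*t^2 - 3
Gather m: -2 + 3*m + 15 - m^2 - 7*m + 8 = -m^2 - 4*m + 21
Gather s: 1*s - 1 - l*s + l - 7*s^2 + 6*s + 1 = l - 7*s^2 + s*(7 - l)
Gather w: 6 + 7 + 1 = 14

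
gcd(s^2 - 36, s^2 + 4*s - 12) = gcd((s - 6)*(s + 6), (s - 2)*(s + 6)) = s + 6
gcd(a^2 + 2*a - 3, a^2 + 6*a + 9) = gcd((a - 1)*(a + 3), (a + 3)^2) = a + 3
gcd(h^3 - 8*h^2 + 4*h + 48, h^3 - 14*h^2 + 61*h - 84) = h - 4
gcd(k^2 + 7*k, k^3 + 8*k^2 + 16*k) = k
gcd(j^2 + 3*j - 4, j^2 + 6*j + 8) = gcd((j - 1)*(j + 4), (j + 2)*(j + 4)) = j + 4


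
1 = 1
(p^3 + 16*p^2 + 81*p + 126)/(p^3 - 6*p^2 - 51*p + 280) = (p^2 + 9*p + 18)/(p^2 - 13*p + 40)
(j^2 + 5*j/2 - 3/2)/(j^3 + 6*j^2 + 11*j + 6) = (j - 1/2)/(j^2 + 3*j + 2)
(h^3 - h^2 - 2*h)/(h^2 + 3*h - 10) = h*(h + 1)/(h + 5)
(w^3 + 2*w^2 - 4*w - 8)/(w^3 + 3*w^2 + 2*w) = (w^2 - 4)/(w*(w + 1))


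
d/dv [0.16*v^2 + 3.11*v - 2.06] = 0.32*v + 3.11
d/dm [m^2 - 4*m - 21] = 2*m - 4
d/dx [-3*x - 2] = -3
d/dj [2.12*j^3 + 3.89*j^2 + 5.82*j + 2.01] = 6.36*j^2 + 7.78*j + 5.82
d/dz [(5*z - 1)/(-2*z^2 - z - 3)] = (-10*z^2 - 5*z + (4*z + 1)*(5*z - 1) - 15)/(2*z^2 + z + 3)^2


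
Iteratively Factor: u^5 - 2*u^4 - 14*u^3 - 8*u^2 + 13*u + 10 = (u + 1)*(u^4 - 3*u^3 - 11*u^2 + 3*u + 10) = (u - 5)*(u + 1)*(u^3 + 2*u^2 - u - 2) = (u - 5)*(u - 1)*(u + 1)*(u^2 + 3*u + 2) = (u - 5)*(u - 1)*(u + 1)^2*(u + 2)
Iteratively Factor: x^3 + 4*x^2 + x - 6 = (x - 1)*(x^2 + 5*x + 6) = (x - 1)*(x + 3)*(x + 2)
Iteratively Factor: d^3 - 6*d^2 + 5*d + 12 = (d - 4)*(d^2 - 2*d - 3) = (d - 4)*(d - 3)*(d + 1)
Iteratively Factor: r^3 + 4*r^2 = (r)*(r^2 + 4*r) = r*(r + 4)*(r)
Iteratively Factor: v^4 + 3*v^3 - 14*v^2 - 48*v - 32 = (v - 4)*(v^3 + 7*v^2 + 14*v + 8) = (v - 4)*(v + 2)*(v^2 + 5*v + 4) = (v - 4)*(v + 1)*(v + 2)*(v + 4)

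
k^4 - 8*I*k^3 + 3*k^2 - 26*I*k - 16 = (k - 8*I)*(k - I)^2*(k + 2*I)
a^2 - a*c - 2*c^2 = (a - 2*c)*(a + c)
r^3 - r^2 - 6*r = r*(r - 3)*(r + 2)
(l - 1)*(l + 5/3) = l^2 + 2*l/3 - 5/3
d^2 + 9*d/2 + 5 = (d + 2)*(d + 5/2)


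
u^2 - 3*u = u*(u - 3)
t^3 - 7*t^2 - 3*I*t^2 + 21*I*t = t*(t - 7)*(t - 3*I)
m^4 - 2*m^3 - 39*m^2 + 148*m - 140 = (m - 5)*(m - 2)^2*(m + 7)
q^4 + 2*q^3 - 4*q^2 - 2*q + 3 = (q - 1)^2*(q + 1)*(q + 3)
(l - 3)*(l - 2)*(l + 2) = l^3 - 3*l^2 - 4*l + 12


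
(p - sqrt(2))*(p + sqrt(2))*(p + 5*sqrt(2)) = p^3 + 5*sqrt(2)*p^2 - 2*p - 10*sqrt(2)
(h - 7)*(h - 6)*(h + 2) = h^3 - 11*h^2 + 16*h + 84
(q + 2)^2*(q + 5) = q^3 + 9*q^2 + 24*q + 20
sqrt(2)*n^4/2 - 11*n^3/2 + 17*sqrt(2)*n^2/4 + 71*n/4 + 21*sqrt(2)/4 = (n - 7*sqrt(2)/2)*(n - 3*sqrt(2))*(n + sqrt(2)/2)*(sqrt(2)*n/2 + 1/2)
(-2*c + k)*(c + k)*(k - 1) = -2*c^2*k + 2*c^2 - c*k^2 + c*k + k^3 - k^2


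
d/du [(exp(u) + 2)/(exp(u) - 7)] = -9*exp(u)/(exp(u) - 7)^2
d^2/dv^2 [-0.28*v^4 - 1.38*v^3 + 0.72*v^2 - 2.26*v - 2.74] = -3.36*v^2 - 8.28*v + 1.44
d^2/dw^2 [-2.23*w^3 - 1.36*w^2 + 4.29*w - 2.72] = -13.38*w - 2.72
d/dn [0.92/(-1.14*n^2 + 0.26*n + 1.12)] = (2.0976*n - 0.2392)/(-1.14*n^2 + 0.26*n + 1.12)^2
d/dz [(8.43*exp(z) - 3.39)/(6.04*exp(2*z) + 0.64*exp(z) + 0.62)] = (-50.9172*exp(2*z) + 40.9512*exp(z) + 7.3962)*exp(z)/(36.4816*exp(4*z) + 7.7312*exp(3*z) + 7.8992*exp(2*z) + 0.7936*exp(z) + 0.3844)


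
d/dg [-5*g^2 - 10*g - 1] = -10*g - 10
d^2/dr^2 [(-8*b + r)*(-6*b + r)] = 2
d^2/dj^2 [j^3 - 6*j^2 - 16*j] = 6*j - 12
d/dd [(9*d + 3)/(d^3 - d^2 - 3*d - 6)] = 3*(-6*d^3 + 2*d - 15)/(d^6 - 2*d^5 - 5*d^4 - 6*d^3 + 21*d^2 + 36*d + 36)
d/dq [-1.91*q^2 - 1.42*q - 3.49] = -3.82*q - 1.42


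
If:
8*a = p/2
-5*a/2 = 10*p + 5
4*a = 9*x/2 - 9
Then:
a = -2/65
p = -32/65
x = 1154/585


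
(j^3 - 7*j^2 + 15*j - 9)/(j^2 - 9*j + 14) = (j^3 - 7*j^2 + 15*j - 9)/(j^2 - 9*j + 14)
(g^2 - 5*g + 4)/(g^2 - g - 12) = (g - 1)/(g + 3)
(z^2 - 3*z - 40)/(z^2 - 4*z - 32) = (z + 5)/(z + 4)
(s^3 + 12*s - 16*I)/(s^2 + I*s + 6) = (s^2 + 2*I*s + 8)/(s + 3*I)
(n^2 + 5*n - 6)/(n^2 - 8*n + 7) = (n + 6)/(n - 7)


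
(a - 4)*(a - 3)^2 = a^3 - 10*a^2 + 33*a - 36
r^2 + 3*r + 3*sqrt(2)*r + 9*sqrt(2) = (r + 3)*(r + 3*sqrt(2))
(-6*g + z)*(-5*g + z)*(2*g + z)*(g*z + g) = 60*g^4*z + 60*g^4 + 8*g^3*z^2 + 8*g^3*z - 9*g^2*z^3 - 9*g^2*z^2 + g*z^4 + g*z^3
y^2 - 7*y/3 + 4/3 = (y - 4/3)*(y - 1)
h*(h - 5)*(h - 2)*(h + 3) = h^4 - 4*h^3 - 11*h^2 + 30*h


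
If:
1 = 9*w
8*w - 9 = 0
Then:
No Solution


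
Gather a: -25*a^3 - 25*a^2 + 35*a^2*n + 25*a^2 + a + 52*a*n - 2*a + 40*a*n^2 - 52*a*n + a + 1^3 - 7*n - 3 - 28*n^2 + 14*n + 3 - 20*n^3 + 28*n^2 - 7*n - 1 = -25*a^3 + 35*a^2*n + 40*a*n^2 - 20*n^3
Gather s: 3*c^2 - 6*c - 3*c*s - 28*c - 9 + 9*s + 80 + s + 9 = 3*c^2 - 34*c + s*(10 - 3*c) + 80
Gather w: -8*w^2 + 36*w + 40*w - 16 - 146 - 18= -8*w^2 + 76*w - 180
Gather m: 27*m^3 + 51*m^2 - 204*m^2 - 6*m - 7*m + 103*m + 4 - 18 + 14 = 27*m^3 - 153*m^2 + 90*m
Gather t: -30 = -30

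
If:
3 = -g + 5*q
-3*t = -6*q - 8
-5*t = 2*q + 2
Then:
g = -169/18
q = -23/18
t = 1/9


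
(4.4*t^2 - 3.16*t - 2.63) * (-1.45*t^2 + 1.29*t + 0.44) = -6.38*t^4 + 10.258*t^3 + 1.6731*t^2 - 4.7831*t - 1.1572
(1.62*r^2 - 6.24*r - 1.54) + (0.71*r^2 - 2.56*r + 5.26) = 2.33*r^2 - 8.8*r + 3.72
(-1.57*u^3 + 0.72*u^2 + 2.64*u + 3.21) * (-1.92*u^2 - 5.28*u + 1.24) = 3.0144*u^5 + 6.9072*u^4 - 10.8172*u^3 - 19.2096*u^2 - 13.6752*u + 3.9804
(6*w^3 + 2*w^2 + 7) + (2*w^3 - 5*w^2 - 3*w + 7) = 8*w^3 - 3*w^2 - 3*w + 14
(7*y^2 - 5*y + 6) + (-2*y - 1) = 7*y^2 - 7*y + 5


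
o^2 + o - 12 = (o - 3)*(o + 4)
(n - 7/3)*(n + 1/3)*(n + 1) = n^3 - n^2 - 25*n/9 - 7/9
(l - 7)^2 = l^2 - 14*l + 49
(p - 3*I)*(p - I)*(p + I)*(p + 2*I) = p^4 - I*p^3 + 7*p^2 - I*p + 6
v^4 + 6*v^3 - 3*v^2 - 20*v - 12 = (v - 2)*(v + 1)^2*(v + 6)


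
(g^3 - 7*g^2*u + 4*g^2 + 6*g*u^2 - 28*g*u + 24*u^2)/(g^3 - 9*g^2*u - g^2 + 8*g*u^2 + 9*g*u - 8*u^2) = (-g^2 + 6*g*u - 4*g + 24*u)/(-g^2 + 8*g*u + g - 8*u)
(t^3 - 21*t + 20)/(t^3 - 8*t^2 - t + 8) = (t^2 + t - 20)/(t^2 - 7*t - 8)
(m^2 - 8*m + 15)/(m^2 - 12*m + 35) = (m - 3)/(m - 7)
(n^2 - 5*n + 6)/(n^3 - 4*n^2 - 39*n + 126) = (n - 2)/(n^2 - n - 42)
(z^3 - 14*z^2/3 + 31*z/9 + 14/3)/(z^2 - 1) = (9*z^3 - 42*z^2 + 31*z + 42)/(9*(z^2 - 1))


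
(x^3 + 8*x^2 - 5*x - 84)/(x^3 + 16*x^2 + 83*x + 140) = (x - 3)/(x + 5)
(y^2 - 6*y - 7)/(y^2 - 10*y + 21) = (y + 1)/(y - 3)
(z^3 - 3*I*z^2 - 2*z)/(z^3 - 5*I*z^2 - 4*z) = (z - 2*I)/(z - 4*I)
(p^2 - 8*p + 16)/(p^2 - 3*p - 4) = (p - 4)/(p + 1)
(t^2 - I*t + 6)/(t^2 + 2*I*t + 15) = (t + 2*I)/(t + 5*I)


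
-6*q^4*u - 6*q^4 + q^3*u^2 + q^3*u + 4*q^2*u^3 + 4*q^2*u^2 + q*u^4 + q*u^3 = (-q + u)*(2*q + u)*(3*q + u)*(q*u + q)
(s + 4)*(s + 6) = s^2 + 10*s + 24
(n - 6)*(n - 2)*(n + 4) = n^3 - 4*n^2 - 20*n + 48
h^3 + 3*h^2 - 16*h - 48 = (h - 4)*(h + 3)*(h + 4)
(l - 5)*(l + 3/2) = l^2 - 7*l/2 - 15/2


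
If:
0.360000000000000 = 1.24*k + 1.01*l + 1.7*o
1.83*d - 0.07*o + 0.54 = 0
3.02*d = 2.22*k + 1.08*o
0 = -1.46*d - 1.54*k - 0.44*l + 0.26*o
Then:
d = -0.31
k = -0.19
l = 1.41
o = -0.49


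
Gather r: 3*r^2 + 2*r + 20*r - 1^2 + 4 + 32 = 3*r^2 + 22*r + 35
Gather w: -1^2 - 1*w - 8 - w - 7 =-2*w - 16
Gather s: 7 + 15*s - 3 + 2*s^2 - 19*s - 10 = 2*s^2 - 4*s - 6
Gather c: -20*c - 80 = -20*c - 80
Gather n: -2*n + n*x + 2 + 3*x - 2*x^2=n*(x - 2) - 2*x^2 + 3*x + 2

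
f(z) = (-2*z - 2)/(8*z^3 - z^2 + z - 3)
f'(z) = (-2*z - 2)*(-24*z^2 + 2*z - 1)/(8*z^3 - z^2 + z - 3)^2 - 2/(8*z^3 - z^2 + z - 3) = 2*(-8*z^3 + z^2 - z + (z + 1)*(24*z^2 - 2*z + 1) + 3)/(8*z^3 - z^2 + z - 3)^2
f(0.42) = 1.31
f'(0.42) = 3.59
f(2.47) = -0.06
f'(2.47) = 0.06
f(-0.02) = 0.65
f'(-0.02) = 0.89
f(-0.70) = 0.09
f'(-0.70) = 0.47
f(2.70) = -0.05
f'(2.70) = 0.04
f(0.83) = -2.13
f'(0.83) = 18.58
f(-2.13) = -0.03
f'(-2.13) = -0.01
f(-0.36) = 0.33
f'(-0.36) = 0.93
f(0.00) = 0.67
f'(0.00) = 0.89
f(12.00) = 0.00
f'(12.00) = 0.00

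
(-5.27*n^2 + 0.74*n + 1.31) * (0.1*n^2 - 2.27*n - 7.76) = -0.527*n^4 + 12.0369*n^3 + 39.3464*n^2 - 8.7161*n - 10.1656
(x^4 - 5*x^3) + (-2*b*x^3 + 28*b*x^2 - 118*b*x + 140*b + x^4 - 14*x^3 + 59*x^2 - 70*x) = -2*b*x^3 + 28*b*x^2 - 118*b*x + 140*b + 2*x^4 - 19*x^3 + 59*x^2 - 70*x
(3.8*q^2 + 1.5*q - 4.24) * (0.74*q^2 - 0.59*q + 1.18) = 2.812*q^4 - 1.132*q^3 + 0.4614*q^2 + 4.2716*q - 5.0032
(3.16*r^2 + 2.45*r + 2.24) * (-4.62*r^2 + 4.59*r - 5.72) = -14.5992*r^4 + 3.1854*r^3 - 17.1785*r^2 - 3.7324*r - 12.8128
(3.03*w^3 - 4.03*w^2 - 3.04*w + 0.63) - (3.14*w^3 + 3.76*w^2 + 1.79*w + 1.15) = -0.11*w^3 - 7.79*w^2 - 4.83*w - 0.52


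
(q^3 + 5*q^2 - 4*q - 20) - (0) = q^3 + 5*q^2 - 4*q - 20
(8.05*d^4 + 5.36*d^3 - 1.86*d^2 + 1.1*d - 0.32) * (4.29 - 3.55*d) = -28.5775*d^5 + 15.5065*d^4 + 29.5974*d^3 - 11.8844*d^2 + 5.855*d - 1.3728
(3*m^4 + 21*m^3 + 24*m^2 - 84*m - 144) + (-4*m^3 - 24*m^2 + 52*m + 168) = 3*m^4 + 17*m^3 - 32*m + 24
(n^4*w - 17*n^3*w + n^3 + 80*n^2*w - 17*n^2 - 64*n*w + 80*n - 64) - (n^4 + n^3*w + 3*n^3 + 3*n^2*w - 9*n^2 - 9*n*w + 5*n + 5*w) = n^4*w - n^4 - 18*n^3*w - 2*n^3 + 77*n^2*w - 8*n^2 - 55*n*w + 75*n - 5*w - 64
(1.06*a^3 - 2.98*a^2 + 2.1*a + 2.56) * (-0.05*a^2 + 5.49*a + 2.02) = -0.053*a^5 + 5.9684*a^4 - 14.324*a^3 + 5.3814*a^2 + 18.2964*a + 5.1712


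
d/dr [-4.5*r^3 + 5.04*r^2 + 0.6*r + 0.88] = -13.5*r^2 + 10.08*r + 0.6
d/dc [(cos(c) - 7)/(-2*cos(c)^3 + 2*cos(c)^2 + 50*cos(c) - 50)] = (-31*cos(c)/2 + 11*cos(2*c) - cos(3*c)/2 - 139)*sin(c)/(2*(cos(c)^3 - cos(c)^2 - 25*cos(c) + 25)^2)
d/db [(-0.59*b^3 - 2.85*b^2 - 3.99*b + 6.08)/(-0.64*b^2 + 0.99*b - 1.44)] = (0.3776*b^4 - 1.1682*b^3 - 2.8263*b^2 + 15.9904*b - 0.273599999999999)/(0.4096*b^4 - 1.2672*b^3 + 2.8233*b^2 - 2.8512*b + 2.0736)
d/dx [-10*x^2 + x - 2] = 1 - 20*x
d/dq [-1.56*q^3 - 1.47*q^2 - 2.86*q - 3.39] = -4.68*q^2 - 2.94*q - 2.86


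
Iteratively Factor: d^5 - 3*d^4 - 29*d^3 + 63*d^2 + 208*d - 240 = (d + 3)*(d^4 - 6*d^3 - 11*d^2 + 96*d - 80) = (d - 5)*(d + 3)*(d^3 - d^2 - 16*d + 16) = (d - 5)*(d + 3)*(d + 4)*(d^2 - 5*d + 4) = (d - 5)*(d - 1)*(d + 3)*(d + 4)*(d - 4)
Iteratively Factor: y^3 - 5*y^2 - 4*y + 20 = (y - 5)*(y^2 - 4) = (y - 5)*(y + 2)*(y - 2)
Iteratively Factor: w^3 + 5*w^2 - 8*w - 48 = (w + 4)*(w^2 + w - 12) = (w - 3)*(w + 4)*(w + 4)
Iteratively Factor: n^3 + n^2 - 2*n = (n - 1)*(n^2 + 2*n) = (n - 1)*(n + 2)*(n)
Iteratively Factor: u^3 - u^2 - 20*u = (u + 4)*(u^2 - 5*u) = (u - 5)*(u + 4)*(u)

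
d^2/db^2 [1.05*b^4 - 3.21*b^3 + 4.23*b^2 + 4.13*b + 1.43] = 12.6*b^2 - 19.26*b + 8.46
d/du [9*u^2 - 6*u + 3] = 18*u - 6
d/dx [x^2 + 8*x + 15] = 2*x + 8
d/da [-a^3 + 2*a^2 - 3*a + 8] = -3*a^2 + 4*a - 3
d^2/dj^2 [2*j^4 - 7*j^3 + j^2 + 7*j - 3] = 24*j^2 - 42*j + 2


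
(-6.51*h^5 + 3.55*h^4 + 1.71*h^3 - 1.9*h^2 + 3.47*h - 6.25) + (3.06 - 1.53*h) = -6.51*h^5 + 3.55*h^4 + 1.71*h^3 - 1.9*h^2 + 1.94*h - 3.19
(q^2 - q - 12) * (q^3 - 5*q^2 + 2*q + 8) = q^5 - 6*q^4 - 5*q^3 + 66*q^2 - 32*q - 96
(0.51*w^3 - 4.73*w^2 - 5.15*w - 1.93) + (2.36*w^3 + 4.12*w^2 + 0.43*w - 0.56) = 2.87*w^3 - 0.61*w^2 - 4.72*w - 2.49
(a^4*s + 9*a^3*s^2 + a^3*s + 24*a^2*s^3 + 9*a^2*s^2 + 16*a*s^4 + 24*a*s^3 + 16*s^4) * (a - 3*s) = a^5*s + 6*a^4*s^2 + a^4*s - 3*a^3*s^3 + 6*a^3*s^2 - 56*a^2*s^4 - 3*a^2*s^3 - 48*a*s^5 - 56*a*s^4 - 48*s^5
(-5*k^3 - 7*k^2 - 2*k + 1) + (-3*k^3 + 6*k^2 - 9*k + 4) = -8*k^3 - k^2 - 11*k + 5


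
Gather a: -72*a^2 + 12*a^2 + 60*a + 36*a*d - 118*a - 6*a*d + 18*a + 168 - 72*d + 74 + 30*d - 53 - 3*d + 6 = -60*a^2 + a*(30*d - 40) - 45*d + 195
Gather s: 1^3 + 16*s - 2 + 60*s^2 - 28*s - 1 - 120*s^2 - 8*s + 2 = -60*s^2 - 20*s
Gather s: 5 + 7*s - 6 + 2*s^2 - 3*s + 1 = 2*s^2 + 4*s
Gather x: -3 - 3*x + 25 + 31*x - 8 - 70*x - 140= -42*x - 126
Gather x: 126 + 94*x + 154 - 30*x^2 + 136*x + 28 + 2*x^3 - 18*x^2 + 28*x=2*x^3 - 48*x^2 + 258*x + 308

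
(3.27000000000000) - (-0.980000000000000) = 4.25000000000000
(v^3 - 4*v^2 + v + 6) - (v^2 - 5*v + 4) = v^3 - 5*v^2 + 6*v + 2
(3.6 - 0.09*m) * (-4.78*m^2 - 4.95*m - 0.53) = 0.4302*m^3 - 16.7625*m^2 - 17.7723*m - 1.908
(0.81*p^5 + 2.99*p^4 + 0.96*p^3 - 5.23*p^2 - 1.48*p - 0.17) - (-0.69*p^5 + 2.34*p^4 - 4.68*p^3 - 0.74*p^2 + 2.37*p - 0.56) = 1.5*p^5 + 0.65*p^4 + 5.64*p^3 - 4.49*p^2 - 3.85*p + 0.39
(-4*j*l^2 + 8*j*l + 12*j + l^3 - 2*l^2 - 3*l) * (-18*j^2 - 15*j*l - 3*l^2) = 72*j^3*l^2 - 144*j^3*l - 216*j^3 + 42*j^2*l^3 - 84*j^2*l^2 - 126*j^2*l - 3*j*l^4 + 6*j*l^3 + 9*j*l^2 - 3*l^5 + 6*l^4 + 9*l^3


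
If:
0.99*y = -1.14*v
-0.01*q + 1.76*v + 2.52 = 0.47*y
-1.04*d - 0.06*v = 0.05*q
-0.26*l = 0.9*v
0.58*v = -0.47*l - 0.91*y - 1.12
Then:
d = -18.06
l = -1.85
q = 375.04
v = 0.53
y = -0.62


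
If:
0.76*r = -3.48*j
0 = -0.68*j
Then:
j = 0.00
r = 0.00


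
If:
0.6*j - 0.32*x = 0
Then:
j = 0.533333333333333*x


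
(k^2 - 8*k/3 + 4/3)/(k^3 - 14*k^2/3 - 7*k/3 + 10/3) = (k - 2)/(k^2 - 4*k - 5)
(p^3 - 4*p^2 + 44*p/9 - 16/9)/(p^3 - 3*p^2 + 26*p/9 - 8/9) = (p - 2)/(p - 1)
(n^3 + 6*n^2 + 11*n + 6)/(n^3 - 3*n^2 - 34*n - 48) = (n + 1)/(n - 8)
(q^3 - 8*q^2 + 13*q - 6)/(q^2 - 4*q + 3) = (q^2 - 7*q + 6)/(q - 3)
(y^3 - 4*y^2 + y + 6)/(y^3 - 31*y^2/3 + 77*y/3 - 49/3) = 3*(y^3 - 4*y^2 + y + 6)/(3*y^3 - 31*y^2 + 77*y - 49)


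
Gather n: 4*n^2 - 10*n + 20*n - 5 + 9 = 4*n^2 + 10*n + 4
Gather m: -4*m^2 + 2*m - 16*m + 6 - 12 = -4*m^2 - 14*m - 6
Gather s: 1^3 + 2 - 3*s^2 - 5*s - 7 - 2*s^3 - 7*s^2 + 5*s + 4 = -2*s^3 - 10*s^2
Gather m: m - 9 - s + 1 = m - s - 8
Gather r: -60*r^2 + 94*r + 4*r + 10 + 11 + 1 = -60*r^2 + 98*r + 22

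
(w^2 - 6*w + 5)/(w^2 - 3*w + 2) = (w - 5)/(w - 2)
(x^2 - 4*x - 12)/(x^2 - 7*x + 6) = (x + 2)/(x - 1)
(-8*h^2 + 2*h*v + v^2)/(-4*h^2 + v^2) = (4*h + v)/(2*h + v)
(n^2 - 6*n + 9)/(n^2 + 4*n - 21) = (n - 3)/(n + 7)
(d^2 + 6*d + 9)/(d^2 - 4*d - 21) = (d + 3)/(d - 7)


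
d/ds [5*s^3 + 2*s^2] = s*(15*s + 4)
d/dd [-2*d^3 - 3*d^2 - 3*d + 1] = -6*d^2 - 6*d - 3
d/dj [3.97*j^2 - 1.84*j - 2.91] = 7.94*j - 1.84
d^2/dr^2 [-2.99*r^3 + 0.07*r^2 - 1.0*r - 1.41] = 0.14 - 17.94*r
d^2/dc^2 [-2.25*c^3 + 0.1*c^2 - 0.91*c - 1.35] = 0.2 - 13.5*c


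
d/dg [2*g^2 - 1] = 4*g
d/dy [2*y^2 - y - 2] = 4*y - 1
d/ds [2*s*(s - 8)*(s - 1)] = 6*s^2 - 36*s + 16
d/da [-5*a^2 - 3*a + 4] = -10*a - 3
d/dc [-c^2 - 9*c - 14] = -2*c - 9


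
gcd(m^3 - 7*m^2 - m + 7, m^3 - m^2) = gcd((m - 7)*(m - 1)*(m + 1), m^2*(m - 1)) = m - 1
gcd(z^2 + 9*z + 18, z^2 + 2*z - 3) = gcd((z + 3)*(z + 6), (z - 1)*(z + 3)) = z + 3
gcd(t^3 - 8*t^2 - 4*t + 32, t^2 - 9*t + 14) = t - 2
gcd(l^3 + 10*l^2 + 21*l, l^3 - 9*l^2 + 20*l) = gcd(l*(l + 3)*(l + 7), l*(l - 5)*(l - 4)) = l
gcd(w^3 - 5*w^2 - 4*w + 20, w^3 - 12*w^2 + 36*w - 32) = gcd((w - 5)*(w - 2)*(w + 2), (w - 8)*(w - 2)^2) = w - 2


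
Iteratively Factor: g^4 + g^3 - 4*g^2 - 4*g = (g - 2)*(g^3 + 3*g^2 + 2*g) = g*(g - 2)*(g^2 + 3*g + 2) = g*(g - 2)*(g + 1)*(g + 2)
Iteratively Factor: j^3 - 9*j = (j + 3)*(j^2 - 3*j) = (j - 3)*(j + 3)*(j)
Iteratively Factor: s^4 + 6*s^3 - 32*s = (s + 4)*(s^3 + 2*s^2 - 8*s) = (s + 4)^2*(s^2 - 2*s) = (s - 2)*(s + 4)^2*(s)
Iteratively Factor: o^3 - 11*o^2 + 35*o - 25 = (o - 5)*(o^2 - 6*o + 5) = (o - 5)^2*(o - 1)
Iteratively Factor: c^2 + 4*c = (c)*(c + 4)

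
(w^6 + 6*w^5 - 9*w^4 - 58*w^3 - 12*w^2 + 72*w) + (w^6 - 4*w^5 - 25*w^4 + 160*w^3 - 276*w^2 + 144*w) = 2*w^6 + 2*w^5 - 34*w^4 + 102*w^3 - 288*w^2 + 216*w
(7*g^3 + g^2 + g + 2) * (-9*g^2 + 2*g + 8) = -63*g^5 + 5*g^4 + 49*g^3 - 8*g^2 + 12*g + 16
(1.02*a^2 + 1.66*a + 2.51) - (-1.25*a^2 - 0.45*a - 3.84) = 2.27*a^2 + 2.11*a + 6.35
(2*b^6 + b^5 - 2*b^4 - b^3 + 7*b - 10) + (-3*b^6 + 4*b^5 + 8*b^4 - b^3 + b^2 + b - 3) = -b^6 + 5*b^5 + 6*b^4 - 2*b^3 + b^2 + 8*b - 13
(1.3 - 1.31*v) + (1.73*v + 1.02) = 0.42*v + 2.32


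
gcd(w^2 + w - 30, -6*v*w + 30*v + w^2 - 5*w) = w - 5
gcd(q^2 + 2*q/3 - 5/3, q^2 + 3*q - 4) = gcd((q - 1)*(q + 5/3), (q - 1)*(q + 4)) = q - 1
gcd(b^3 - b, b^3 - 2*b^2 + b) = b^2 - b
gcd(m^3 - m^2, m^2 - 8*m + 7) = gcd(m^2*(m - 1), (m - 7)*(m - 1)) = m - 1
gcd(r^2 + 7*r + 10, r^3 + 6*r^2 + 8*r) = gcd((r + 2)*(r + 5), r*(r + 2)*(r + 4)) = r + 2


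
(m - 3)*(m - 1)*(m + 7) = m^3 + 3*m^2 - 25*m + 21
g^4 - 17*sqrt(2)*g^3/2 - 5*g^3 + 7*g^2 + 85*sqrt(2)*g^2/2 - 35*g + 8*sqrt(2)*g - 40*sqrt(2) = (g - 5)*(g - 8*sqrt(2))*(g - sqrt(2))*(g + sqrt(2)/2)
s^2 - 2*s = s*(s - 2)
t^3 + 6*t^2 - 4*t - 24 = (t - 2)*(t + 2)*(t + 6)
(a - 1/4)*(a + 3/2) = a^2 + 5*a/4 - 3/8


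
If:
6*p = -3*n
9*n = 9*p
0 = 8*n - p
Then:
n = 0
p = 0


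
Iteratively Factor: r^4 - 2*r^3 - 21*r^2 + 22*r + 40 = (r + 1)*(r^3 - 3*r^2 - 18*r + 40) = (r - 2)*(r + 1)*(r^2 - r - 20) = (r - 2)*(r + 1)*(r + 4)*(r - 5)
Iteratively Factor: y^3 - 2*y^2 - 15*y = (y)*(y^2 - 2*y - 15) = y*(y + 3)*(y - 5)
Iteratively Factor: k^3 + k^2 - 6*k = (k)*(k^2 + k - 6) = k*(k - 2)*(k + 3)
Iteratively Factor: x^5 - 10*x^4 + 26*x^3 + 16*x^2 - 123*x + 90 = (x - 3)*(x^4 - 7*x^3 + 5*x^2 + 31*x - 30) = (x - 3)*(x + 2)*(x^3 - 9*x^2 + 23*x - 15) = (x - 3)*(x - 1)*(x + 2)*(x^2 - 8*x + 15) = (x - 5)*(x - 3)*(x - 1)*(x + 2)*(x - 3)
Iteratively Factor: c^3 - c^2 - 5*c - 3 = (c + 1)*(c^2 - 2*c - 3) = (c + 1)^2*(c - 3)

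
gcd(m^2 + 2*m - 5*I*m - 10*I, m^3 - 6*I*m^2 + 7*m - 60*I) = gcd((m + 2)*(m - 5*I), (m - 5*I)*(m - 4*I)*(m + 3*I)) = m - 5*I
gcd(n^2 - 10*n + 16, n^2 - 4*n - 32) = n - 8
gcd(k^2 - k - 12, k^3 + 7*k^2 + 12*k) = k + 3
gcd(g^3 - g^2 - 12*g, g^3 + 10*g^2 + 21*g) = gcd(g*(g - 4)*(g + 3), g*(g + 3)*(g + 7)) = g^2 + 3*g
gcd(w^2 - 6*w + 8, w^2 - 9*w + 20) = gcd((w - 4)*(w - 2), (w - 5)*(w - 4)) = w - 4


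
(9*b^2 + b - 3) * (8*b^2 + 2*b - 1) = 72*b^4 + 26*b^3 - 31*b^2 - 7*b + 3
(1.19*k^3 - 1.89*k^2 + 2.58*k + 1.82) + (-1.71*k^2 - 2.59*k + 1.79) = 1.19*k^3 - 3.6*k^2 - 0.00999999999999979*k + 3.61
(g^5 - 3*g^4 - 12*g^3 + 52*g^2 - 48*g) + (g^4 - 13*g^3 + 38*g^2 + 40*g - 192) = g^5 - 2*g^4 - 25*g^3 + 90*g^2 - 8*g - 192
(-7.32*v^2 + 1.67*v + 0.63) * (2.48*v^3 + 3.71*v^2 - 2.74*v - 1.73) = -18.1536*v^5 - 23.0156*v^4 + 27.8149*v^3 + 10.4251*v^2 - 4.6153*v - 1.0899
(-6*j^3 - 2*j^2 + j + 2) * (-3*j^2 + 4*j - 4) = 18*j^5 - 18*j^4 + 13*j^3 + 6*j^2 + 4*j - 8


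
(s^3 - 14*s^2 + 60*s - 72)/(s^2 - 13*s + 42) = (s^2 - 8*s + 12)/(s - 7)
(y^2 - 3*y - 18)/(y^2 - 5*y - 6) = (y + 3)/(y + 1)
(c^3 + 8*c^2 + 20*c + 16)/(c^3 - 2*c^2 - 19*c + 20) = (c^2 + 4*c + 4)/(c^2 - 6*c + 5)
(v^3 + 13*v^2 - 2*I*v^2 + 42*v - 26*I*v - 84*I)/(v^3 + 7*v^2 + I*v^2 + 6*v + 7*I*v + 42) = (v + 6)/(v + 3*I)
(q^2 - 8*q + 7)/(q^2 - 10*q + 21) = (q - 1)/(q - 3)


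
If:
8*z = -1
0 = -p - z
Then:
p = 1/8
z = -1/8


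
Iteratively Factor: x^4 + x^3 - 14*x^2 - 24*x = (x + 2)*(x^3 - x^2 - 12*x) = (x - 4)*(x + 2)*(x^2 + 3*x) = (x - 4)*(x + 2)*(x + 3)*(x)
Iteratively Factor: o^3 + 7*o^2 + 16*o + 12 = (o + 3)*(o^2 + 4*o + 4) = (o + 2)*(o + 3)*(o + 2)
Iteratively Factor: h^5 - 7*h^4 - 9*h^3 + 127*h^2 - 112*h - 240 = (h - 3)*(h^4 - 4*h^3 - 21*h^2 + 64*h + 80) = (h - 5)*(h - 3)*(h^3 + h^2 - 16*h - 16) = (h - 5)*(h - 3)*(h + 1)*(h^2 - 16) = (h - 5)*(h - 3)*(h + 1)*(h + 4)*(h - 4)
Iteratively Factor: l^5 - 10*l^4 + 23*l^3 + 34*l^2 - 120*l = (l)*(l^4 - 10*l^3 + 23*l^2 + 34*l - 120) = l*(l - 5)*(l^3 - 5*l^2 - 2*l + 24) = l*(l - 5)*(l - 4)*(l^2 - l - 6) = l*(l - 5)*(l - 4)*(l - 3)*(l + 2)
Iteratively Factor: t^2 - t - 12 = (t + 3)*(t - 4)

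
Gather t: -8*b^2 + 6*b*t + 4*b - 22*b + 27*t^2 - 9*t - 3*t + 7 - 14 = -8*b^2 - 18*b + 27*t^2 + t*(6*b - 12) - 7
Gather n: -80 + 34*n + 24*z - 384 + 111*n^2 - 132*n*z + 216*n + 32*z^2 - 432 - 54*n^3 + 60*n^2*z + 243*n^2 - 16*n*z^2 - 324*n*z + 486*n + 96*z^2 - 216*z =-54*n^3 + n^2*(60*z + 354) + n*(-16*z^2 - 456*z + 736) + 128*z^2 - 192*z - 896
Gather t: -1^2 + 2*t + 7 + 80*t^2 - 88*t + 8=80*t^2 - 86*t + 14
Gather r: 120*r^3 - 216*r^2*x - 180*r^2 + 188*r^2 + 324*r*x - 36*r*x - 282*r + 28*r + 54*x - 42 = 120*r^3 + r^2*(8 - 216*x) + r*(288*x - 254) + 54*x - 42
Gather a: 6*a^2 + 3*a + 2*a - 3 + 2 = 6*a^2 + 5*a - 1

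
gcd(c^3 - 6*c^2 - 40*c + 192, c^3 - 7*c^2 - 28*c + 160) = c^2 - 12*c + 32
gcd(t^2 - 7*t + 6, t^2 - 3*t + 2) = t - 1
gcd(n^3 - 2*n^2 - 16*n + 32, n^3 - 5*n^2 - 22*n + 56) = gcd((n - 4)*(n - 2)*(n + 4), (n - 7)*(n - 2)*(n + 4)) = n^2 + 2*n - 8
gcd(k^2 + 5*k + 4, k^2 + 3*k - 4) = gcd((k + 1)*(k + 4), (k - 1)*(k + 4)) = k + 4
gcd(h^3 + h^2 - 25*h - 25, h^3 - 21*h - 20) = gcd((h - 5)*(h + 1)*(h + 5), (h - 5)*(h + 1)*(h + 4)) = h^2 - 4*h - 5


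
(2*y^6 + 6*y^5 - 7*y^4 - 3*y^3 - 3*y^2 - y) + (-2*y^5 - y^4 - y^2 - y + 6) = 2*y^6 + 4*y^5 - 8*y^4 - 3*y^3 - 4*y^2 - 2*y + 6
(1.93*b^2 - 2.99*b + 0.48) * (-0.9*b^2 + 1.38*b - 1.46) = -1.737*b^4 + 5.3544*b^3 - 7.376*b^2 + 5.0278*b - 0.7008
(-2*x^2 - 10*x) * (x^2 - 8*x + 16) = -2*x^4 + 6*x^3 + 48*x^2 - 160*x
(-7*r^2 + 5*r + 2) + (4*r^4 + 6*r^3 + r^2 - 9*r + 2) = 4*r^4 + 6*r^3 - 6*r^2 - 4*r + 4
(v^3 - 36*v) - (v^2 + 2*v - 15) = v^3 - v^2 - 38*v + 15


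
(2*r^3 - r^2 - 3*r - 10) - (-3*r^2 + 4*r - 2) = 2*r^3 + 2*r^2 - 7*r - 8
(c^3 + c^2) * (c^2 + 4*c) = c^5 + 5*c^4 + 4*c^3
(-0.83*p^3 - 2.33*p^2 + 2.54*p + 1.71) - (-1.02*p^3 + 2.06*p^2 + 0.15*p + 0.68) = 0.19*p^3 - 4.39*p^2 + 2.39*p + 1.03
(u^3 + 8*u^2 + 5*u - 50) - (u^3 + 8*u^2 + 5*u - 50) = 0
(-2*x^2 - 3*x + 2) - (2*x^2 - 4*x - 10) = -4*x^2 + x + 12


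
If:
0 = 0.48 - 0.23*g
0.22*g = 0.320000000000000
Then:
No Solution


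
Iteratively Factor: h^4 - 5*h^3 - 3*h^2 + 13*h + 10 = (h + 1)*(h^3 - 6*h^2 + 3*h + 10) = (h - 2)*(h + 1)*(h^2 - 4*h - 5) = (h - 5)*(h - 2)*(h + 1)*(h + 1)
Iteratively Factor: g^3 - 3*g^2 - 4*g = (g - 4)*(g^2 + g) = (g - 4)*(g + 1)*(g)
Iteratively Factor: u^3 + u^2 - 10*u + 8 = (u - 1)*(u^2 + 2*u - 8) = (u - 1)*(u + 4)*(u - 2)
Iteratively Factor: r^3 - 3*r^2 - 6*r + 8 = (r - 4)*(r^2 + r - 2) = (r - 4)*(r - 1)*(r + 2)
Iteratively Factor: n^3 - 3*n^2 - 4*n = (n - 4)*(n^2 + n) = n*(n - 4)*(n + 1)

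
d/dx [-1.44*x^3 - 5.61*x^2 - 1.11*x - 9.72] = -4.32*x^2 - 11.22*x - 1.11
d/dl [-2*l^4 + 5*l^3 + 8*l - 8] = -8*l^3 + 15*l^2 + 8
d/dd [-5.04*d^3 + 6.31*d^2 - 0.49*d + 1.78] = -15.12*d^2 + 12.62*d - 0.49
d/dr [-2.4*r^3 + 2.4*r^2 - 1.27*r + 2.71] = -7.2*r^2 + 4.8*r - 1.27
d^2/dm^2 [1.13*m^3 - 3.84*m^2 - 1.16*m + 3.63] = 6.78*m - 7.68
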